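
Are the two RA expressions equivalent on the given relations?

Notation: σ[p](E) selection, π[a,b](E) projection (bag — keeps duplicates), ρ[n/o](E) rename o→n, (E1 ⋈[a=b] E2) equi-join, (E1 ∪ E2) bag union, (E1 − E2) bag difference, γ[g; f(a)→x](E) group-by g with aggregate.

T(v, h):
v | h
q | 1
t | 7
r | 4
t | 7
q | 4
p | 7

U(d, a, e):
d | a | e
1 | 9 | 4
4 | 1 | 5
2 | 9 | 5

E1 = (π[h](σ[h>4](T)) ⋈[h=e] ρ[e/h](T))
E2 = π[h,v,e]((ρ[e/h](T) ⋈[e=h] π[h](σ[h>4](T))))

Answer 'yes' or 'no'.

E1 subexpression sizes:
  T → 6
  σ[h>4](T) → 3
  π[h](σ[h>4](T)) → 3
  T → 6
  ρ[e/h](T) → 6
  (π[h](σ[h>4](T)) ⋈[h=e] ρ[e/h](T)) → 9
E2 subexpression sizes:
  T → 6
  ρ[e/h](T) → 6
  T → 6
  σ[h>4](T) → 3
  π[h](σ[h>4](T)) → 3
  (ρ[e/h](T) ⋈[e=h] π[h](σ[h>4](T))) → 9
  π[h,v,e]((ρ[e/h](T) ⋈[e=h] π[h](σ[h>4](T)))) → 9

E1 and E2 produce the same multiset:
h | v | e
7 | p | 7
7 | p | 7
7 | p | 7
7 | t | 7
7 | t | 7
7 | t | 7
7 | t | 7
7 | t | 7
7 | t | 7

yes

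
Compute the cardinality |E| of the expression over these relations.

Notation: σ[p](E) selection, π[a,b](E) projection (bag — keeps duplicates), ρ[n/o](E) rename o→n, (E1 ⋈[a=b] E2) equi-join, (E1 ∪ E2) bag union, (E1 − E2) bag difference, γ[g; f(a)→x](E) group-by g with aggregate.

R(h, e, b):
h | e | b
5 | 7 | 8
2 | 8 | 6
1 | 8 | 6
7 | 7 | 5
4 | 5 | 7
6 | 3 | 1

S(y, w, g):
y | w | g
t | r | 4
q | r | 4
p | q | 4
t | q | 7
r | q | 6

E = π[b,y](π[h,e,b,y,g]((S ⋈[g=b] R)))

Stepwise |·|:
  S → 5
  R → 6
  (S ⋈[g=b] R) → 3
  π[h,e,b,y,g]((S ⋈[g=b] R)) → 3
  π[b,y](π[h,e,b,y,g]((S ⋈[g=b] R))) → 3

|E| = 3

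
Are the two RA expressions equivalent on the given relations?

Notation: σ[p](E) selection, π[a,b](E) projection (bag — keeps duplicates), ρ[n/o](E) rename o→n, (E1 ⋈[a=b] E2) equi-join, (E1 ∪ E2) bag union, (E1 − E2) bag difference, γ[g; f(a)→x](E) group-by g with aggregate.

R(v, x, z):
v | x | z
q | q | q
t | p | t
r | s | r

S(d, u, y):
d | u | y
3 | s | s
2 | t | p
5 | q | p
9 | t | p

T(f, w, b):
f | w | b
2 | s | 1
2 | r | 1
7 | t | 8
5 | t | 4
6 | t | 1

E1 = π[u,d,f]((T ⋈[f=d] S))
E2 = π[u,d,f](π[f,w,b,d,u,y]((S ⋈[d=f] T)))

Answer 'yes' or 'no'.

E1 stepwise |·|:
  T → 5
  S → 4
  (T ⋈[f=d] S) → 3
  π[u,d,f]((T ⋈[f=d] S)) → 3
E2 stepwise |·|:
  S → 4
  T → 5
  (S ⋈[d=f] T) → 3
  π[f,w,b,d,u,y]((S ⋈[d=f] T)) → 3
  π[u,d,f](π[f,w,b,d,u,y]((S ⋈[d=f] T))) → 3

E1 and E2 produce the same multiset:
u | d | f
q | 5 | 5
t | 2 | 2
t | 2 | 2

yes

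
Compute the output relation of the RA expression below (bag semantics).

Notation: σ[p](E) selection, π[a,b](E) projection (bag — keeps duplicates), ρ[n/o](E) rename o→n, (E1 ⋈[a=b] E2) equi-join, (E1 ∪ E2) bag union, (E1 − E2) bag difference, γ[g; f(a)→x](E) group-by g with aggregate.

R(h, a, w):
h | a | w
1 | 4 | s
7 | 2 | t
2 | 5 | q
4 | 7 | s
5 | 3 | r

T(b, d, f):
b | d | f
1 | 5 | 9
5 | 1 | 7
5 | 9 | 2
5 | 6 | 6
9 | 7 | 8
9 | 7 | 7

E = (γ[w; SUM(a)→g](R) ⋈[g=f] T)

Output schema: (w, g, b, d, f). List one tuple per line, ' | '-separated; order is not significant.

Stepwise |·|:
  R → 5
  γ[w; SUM(a)→g](R) → 4
  T → 6
  (γ[w; SUM(a)→g](R) ⋈[g=f] T) → 1

== RESULT ==
w | g | b | d | f
t | 2 | 5 | 9 | 2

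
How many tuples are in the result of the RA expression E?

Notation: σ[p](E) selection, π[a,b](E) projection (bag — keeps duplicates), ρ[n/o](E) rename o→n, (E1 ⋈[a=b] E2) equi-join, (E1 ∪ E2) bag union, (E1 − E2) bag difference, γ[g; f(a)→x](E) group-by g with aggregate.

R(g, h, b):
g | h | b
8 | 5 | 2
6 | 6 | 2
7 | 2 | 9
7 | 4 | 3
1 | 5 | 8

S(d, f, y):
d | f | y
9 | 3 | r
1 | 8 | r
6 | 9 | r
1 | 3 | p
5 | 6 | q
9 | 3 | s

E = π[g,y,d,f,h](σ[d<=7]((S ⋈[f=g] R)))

Subexpression sizes:
  S → 6
  R → 5
  (S ⋈[f=g] R) → 2
  σ[d<=7]((S ⋈[f=g] R)) → 2
  π[g,y,d,f,h](σ[d<=7]((S ⋈[f=g] R))) → 2

|E| = 2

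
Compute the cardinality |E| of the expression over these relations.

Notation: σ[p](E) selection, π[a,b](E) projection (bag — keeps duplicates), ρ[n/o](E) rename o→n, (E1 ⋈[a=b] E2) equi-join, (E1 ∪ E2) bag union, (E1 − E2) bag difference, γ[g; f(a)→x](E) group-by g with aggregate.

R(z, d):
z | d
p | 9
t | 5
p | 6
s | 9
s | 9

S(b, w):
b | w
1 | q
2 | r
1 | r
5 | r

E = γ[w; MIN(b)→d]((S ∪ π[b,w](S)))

Subexpression sizes:
  S → 4
  S → 4
  π[b,w](S) → 4
  (S ∪ π[b,w](S)) → 8
  γ[w; MIN(b)→d]((S ∪ π[b,w](S))) → 2

|E| = 2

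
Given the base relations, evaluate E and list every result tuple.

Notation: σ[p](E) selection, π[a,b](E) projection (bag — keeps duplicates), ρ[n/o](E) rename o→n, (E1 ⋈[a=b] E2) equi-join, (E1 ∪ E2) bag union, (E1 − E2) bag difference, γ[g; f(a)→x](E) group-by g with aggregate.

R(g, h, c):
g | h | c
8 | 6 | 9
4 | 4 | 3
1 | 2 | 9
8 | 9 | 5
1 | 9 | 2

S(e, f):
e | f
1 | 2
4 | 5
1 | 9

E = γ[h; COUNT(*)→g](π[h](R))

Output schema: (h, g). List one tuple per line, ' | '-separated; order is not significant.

Subexpression sizes:
  R → 5
  π[h](R) → 5
  γ[h; COUNT(*)→g](π[h](R)) → 4

== RESULT ==
h | g
2 | 1
4 | 1
6 | 1
9 | 2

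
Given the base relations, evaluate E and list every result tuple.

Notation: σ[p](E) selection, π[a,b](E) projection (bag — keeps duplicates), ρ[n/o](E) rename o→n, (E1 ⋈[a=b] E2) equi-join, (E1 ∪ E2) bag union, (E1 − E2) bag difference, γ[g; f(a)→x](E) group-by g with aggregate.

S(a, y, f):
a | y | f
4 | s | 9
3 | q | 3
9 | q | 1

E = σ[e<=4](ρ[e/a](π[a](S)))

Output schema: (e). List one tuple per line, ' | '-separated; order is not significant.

Subexpression sizes:
  S → 3
  π[a](S) → 3
  ρ[e/a](π[a](S)) → 3
  σ[e<=4](ρ[e/a](π[a](S))) → 2

== RESULT ==
e
3
4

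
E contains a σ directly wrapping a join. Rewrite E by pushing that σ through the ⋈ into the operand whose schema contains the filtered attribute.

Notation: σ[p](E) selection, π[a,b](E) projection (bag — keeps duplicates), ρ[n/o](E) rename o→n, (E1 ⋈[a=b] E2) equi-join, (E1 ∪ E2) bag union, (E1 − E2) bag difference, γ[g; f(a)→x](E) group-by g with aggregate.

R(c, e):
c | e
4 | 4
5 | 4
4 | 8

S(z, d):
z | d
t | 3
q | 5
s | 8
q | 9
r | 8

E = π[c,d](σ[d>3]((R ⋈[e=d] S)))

σ filters on d, owned by the right side.
E' = π[c,d]((R ⋈[e=d] σ[d>3](S)))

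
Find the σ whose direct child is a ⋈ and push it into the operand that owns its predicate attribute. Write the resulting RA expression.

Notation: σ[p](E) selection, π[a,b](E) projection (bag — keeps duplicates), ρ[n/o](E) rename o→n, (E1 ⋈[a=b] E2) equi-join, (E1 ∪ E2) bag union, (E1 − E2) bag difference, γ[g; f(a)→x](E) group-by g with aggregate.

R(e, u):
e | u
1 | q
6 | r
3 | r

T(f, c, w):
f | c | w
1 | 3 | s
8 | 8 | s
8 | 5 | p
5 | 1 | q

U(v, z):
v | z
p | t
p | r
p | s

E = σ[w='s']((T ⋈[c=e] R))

σ filters on w, owned by the left side.
E' = (σ[w='s'](T) ⋈[c=e] R)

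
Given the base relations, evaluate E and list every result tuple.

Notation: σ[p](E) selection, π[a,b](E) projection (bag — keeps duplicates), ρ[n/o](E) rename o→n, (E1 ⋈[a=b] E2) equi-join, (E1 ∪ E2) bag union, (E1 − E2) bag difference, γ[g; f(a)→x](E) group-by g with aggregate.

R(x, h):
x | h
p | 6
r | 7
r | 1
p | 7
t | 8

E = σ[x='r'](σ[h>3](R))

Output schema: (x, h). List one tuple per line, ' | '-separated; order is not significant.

Stepwise |·|:
  R → 5
  σ[h>3](R) → 4
  σ[x='r'](σ[h>3](R)) → 1

== RESULT ==
x | h
r | 7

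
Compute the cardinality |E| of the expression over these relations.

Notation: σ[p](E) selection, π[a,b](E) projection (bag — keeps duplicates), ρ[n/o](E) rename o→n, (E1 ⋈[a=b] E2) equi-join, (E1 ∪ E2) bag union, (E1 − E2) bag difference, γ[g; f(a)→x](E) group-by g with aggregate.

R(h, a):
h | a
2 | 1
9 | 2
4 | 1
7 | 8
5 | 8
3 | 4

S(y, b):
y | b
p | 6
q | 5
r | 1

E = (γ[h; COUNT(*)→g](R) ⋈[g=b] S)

Per-node cardinality:
  R → 6
  γ[h; COUNT(*)→g](R) → 6
  S → 3
  (γ[h; COUNT(*)→g](R) ⋈[g=b] S) → 6

|E| = 6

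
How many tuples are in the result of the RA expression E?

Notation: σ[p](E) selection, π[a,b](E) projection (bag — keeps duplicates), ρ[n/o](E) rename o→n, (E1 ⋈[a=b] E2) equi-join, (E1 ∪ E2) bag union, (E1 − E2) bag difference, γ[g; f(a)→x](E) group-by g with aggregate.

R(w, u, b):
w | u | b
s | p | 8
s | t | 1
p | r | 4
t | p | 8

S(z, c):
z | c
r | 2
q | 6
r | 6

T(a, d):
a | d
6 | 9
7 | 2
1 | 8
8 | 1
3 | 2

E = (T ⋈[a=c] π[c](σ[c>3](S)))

Subexpression sizes:
  T → 5
  S → 3
  σ[c>3](S) → 2
  π[c](σ[c>3](S)) → 2
  (T ⋈[a=c] π[c](σ[c>3](S))) → 2

|E| = 2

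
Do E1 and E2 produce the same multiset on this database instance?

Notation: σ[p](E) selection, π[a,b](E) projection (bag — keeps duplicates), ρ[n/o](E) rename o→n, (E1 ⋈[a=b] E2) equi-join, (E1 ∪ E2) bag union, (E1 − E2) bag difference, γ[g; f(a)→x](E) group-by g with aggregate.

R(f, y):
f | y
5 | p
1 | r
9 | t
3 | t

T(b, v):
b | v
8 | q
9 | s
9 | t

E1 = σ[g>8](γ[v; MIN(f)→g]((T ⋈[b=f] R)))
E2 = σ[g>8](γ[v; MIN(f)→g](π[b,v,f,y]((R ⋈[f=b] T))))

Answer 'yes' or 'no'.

E1 subexpression sizes:
  T → 3
  R → 4
  (T ⋈[b=f] R) → 2
  γ[v; MIN(f)→g]((T ⋈[b=f] R)) → 2
  σ[g>8](γ[v; MIN(f)→g]((T ⋈[b=f] R))) → 2
E2 subexpression sizes:
  R → 4
  T → 3
  (R ⋈[f=b] T) → 2
  π[b,v,f,y]((R ⋈[f=b] T)) → 2
  γ[v; MIN(f)→g](π[b,v,f,y]((R ⋈[f=b] T))) → 2
  σ[g>8](γ[v; MIN(f)→g](π[b,v,f,y]((R ⋈[f=b] T)))) → 2

E1 and E2 produce the same multiset:
v | g
s | 9
t | 9

yes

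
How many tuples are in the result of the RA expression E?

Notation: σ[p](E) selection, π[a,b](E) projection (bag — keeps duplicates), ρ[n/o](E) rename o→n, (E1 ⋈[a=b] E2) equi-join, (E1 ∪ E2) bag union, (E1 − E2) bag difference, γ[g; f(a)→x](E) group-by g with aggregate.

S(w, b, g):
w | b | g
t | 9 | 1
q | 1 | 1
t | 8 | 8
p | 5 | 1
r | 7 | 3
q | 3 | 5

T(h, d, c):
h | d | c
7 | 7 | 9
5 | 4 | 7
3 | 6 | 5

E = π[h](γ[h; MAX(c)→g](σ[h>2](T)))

Stepwise |·|:
  T → 3
  σ[h>2](T) → 3
  γ[h; MAX(c)→g](σ[h>2](T)) → 3
  π[h](γ[h; MAX(c)→g](σ[h>2](T))) → 3

|E| = 3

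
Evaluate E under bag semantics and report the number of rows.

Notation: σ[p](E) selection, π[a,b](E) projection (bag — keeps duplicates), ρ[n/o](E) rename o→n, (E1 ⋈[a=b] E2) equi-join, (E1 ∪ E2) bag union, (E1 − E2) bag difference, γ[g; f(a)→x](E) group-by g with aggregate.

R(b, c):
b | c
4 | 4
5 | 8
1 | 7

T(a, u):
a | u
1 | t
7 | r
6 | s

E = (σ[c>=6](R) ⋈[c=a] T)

Subexpression sizes:
  R → 3
  σ[c>=6](R) → 2
  T → 3
  (σ[c>=6](R) ⋈[c=a] T) → 1

|E| = 1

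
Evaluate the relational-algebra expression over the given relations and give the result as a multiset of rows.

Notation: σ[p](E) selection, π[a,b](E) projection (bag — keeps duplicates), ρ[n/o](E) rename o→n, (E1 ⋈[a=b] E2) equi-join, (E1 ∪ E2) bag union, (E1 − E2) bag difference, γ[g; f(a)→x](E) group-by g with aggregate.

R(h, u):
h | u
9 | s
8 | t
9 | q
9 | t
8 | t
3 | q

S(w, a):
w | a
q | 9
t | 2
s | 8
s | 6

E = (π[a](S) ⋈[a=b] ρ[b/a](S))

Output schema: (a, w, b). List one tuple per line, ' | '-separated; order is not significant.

Row counts bottom-up:
  S → 4
  π[a](S) → 4
  S → 4
  ρ[b/a](S) → 4
  (π[a](S) ⋈[a=b] ρ[b/a](S)) → 4

== RESULT ==
a | w | b
2 | t | 2
6 | s | 6
8 | s | 8
9 | q | 9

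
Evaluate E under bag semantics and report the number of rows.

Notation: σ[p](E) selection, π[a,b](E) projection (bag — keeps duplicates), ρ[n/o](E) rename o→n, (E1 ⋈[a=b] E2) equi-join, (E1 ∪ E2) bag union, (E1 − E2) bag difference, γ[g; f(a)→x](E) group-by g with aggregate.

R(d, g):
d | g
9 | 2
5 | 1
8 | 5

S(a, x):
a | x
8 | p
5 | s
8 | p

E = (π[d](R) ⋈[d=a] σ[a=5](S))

Row counts bottom-up:
  R → 3
  π[d](R) → 3
  S → 3
  σ[a=5](S) → 1
  (π[d](R) ⋈[d=a] σ[a=5](S)) → 1

|E| = 1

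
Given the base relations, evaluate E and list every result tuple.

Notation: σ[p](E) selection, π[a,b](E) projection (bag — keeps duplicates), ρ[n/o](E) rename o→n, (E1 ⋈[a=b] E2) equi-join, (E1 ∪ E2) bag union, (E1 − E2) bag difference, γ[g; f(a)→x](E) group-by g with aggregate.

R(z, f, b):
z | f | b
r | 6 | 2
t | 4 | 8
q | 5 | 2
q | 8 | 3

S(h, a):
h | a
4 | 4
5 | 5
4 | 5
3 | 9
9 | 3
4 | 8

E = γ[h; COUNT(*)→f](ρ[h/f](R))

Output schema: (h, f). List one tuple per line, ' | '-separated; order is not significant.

Per-node cardinality:
  R → 4
  ρ[h/f](R) → 4
  γ[h; COUNT(*)→f](ρ[h/f](R)) → 4

== RESULT ==
h | f
4 | 1
5 | 1
6 | 1
8 | 1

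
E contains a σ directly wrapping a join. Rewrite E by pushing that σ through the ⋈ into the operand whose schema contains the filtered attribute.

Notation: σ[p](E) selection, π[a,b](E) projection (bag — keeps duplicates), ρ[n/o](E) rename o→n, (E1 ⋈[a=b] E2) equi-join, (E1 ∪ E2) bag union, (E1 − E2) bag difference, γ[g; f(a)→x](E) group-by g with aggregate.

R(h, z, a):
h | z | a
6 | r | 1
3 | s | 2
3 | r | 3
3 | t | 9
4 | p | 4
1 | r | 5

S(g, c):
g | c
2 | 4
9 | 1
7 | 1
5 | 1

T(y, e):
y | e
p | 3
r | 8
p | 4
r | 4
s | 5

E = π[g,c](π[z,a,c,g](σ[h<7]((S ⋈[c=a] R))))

σ filters on h, owned by the right side.
E' = π[g,c](π[z,a,c,g]((S ⋈[c=a] σ[h<7](R))))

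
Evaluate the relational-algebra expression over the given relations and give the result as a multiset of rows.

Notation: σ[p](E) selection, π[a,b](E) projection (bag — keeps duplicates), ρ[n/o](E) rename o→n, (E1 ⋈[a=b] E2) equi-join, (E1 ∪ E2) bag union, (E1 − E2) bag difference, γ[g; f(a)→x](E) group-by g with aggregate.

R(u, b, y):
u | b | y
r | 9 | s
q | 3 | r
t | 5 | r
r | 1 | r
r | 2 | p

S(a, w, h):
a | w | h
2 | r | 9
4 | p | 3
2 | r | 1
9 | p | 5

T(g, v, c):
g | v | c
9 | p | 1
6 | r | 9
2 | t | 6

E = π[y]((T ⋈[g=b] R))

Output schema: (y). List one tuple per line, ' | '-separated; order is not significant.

Subexpression sizes:
  T → 3
  R → 5
  (T ⋈[g=b] R) → 2
  π[y]((T ⋈[g=b] R)) → 2

== RESULT ==
y
p
s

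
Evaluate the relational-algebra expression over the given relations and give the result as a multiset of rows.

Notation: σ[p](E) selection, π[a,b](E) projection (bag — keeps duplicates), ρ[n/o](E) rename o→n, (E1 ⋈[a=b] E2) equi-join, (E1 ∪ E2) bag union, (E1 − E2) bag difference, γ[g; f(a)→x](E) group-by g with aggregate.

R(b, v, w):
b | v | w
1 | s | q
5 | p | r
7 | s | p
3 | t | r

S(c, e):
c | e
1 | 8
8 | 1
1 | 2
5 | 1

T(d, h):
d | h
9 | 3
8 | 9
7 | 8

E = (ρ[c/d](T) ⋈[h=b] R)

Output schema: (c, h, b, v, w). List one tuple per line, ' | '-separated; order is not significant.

Stepwise |·|:
  T → 3
  ρ[c/d](T) → 3
  R → 4
  (ρ[c/d](T) ⋈[h=b] R) → 1

== RESULT ==
c | h | b | v | w
9 | 3 | 3 | t | r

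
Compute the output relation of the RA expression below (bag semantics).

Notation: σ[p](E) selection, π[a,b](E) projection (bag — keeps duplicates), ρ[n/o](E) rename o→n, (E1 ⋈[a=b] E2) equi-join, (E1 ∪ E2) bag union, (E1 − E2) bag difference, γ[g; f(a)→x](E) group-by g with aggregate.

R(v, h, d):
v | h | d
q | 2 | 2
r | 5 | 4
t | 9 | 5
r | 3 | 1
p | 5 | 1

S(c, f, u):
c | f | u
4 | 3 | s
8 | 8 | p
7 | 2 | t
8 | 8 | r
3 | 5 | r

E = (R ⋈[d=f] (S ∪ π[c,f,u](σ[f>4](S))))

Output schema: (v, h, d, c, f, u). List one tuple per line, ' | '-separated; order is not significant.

Subexpression sizes:
  R → 5
  S → 5
  S → 5
  σ[f>4](S) → 3
  π[c,f,u](σ[f>4](S)) → 3
  (S ∪ π[c,f,u](σ[f>4](S))) → 8
  (R ⋈[d=f] (S ∪ π[c,f,u](σ[f>4](S)))) → 3

== RESULT ==
v | h | d | c | f | u
q | 2 | 2 | 7 | 2 | t
t | 9 | 5 | 3 | 5 | r
t | 9 | 5 | 3 | 5 | r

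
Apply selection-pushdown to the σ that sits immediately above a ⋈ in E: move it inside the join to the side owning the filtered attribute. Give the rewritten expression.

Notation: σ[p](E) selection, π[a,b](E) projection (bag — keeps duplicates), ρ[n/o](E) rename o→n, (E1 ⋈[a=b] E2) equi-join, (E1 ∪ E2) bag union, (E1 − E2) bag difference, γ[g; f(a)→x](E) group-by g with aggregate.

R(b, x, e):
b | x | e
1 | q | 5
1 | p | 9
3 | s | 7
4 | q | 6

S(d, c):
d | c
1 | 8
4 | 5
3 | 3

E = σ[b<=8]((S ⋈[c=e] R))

σ filters on b, owned by the right side.
E' = (S ⋈[c=e] σ[b<=8](R))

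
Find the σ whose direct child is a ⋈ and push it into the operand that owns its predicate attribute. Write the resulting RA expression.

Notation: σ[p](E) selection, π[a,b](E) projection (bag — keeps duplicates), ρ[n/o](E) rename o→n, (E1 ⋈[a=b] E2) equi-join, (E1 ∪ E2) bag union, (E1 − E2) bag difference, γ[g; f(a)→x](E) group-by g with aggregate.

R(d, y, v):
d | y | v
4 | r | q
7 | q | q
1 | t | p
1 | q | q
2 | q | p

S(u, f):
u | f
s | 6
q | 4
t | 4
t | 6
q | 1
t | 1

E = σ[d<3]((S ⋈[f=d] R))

σ filters on d, owned by the right side.
E' = (S ⋈[f=d] σ[d<3](R))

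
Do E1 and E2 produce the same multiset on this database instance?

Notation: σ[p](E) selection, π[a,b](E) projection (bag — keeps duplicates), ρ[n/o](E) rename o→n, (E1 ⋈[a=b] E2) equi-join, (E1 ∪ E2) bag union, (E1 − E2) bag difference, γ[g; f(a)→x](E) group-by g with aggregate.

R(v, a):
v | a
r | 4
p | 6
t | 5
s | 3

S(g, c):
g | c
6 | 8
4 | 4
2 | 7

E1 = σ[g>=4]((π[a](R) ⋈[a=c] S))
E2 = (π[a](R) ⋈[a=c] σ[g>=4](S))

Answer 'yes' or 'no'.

E1 stepwise |·|:
  R → 4
  π[a](R) → 4
  S → 3
  (π[a](R) ⋈[a=c] S) → 1
  σ[g>=4]((π[a](R) ⋈[a=c] S)) → 1
E2 stepwise |·|:
  R → 4
  π[a](R) → 4
  S → 3
  σ[g>=4](S) → 2
  (π[a](R) ⋈[a=c] σ[g>=4](S)) → 1

E1 and E2 produce the same multiset:
a | g | c
4 | 4 | 4

yes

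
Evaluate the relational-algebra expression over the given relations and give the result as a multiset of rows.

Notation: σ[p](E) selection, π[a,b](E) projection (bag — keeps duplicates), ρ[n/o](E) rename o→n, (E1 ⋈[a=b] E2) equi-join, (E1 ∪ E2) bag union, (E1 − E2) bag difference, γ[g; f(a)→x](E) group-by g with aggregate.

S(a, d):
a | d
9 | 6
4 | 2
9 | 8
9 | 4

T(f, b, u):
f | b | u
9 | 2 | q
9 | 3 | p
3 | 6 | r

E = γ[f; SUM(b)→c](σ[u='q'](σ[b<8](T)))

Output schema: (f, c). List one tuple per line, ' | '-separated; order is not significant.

Stepwise |·|:
  T → 3
  σ[b<8](T) → 3
  σ[u='q'](σ[b<8](T)) → 1
  γ[f; SUM(b)→c](σ[u='q'](σ[b<8](T))) → 1

== RESULT ==
f | c
9 | 2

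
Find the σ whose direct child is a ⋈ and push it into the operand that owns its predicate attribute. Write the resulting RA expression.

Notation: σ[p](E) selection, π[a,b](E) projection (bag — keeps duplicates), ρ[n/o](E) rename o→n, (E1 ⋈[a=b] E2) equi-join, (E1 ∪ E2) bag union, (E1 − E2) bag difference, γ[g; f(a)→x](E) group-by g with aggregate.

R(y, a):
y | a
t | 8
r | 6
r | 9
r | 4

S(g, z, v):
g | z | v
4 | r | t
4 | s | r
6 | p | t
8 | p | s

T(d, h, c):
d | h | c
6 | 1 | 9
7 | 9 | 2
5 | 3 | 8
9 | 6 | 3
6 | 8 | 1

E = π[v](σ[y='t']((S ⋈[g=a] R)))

σ filters on y, owned by the right side.
E' = π[v]((S ⋈[g=a] σ[y='t'](R)))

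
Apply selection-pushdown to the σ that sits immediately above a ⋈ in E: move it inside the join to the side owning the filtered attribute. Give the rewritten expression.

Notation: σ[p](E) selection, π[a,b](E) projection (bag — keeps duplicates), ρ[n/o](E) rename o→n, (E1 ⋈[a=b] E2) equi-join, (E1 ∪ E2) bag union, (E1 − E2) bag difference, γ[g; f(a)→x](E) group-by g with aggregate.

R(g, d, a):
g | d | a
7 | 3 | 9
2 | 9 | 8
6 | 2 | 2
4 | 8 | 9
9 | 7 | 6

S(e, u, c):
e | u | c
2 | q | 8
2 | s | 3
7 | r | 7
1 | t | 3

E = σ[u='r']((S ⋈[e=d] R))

σ filters on u, owned by the left side.
E' = (σ[u='r'](S) ⋈[e=d] R)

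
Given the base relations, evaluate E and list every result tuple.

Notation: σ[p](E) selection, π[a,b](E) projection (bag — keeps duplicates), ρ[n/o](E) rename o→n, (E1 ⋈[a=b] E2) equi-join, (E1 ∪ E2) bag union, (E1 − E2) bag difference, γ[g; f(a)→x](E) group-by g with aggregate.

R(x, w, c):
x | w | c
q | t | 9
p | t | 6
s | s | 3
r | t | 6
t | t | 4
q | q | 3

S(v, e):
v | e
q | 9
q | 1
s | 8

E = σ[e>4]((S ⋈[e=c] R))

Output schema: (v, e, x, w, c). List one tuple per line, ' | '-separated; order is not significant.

Stepwise |·|:
  S → 3
  R → 6
  (S ⋈[e=c] R) → 1
  σ[e>4]((S ⋈[e=c] R)) → 1

== RESULT ==
v | e | x | w | c
q | 9 | q | t | 9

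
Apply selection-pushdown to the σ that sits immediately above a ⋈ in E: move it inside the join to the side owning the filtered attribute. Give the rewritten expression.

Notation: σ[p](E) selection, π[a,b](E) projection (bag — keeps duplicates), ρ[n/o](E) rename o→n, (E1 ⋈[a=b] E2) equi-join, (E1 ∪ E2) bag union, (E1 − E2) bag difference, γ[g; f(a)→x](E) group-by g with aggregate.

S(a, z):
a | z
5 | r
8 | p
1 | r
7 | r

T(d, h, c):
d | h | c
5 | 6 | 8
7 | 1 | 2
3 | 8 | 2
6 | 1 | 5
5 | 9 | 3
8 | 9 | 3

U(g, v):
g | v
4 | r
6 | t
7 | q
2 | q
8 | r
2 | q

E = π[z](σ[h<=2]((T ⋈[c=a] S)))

σ filters on h, owned by the left side.
E' = π[z]((σ[h<=2](T) ⋈[c=a] S))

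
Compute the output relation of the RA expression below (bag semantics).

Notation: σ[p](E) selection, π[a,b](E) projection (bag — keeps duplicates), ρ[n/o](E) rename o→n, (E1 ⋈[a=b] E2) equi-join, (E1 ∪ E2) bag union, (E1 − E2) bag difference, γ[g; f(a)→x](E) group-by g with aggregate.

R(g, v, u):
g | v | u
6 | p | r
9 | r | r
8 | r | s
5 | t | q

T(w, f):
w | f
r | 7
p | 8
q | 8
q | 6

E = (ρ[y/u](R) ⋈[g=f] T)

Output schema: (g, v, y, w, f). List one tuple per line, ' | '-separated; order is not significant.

Stepwise |·|:
  R → 4
  ρ[y/u](R) → 4
  T → 4
  (ρ[y/u](R) ⋈[g=f] T) → 3

== RESULT ==
g | v | y | w | f
6 | p | r | q | 6
8 | r | s | p | 8
8 | r | s | q | 8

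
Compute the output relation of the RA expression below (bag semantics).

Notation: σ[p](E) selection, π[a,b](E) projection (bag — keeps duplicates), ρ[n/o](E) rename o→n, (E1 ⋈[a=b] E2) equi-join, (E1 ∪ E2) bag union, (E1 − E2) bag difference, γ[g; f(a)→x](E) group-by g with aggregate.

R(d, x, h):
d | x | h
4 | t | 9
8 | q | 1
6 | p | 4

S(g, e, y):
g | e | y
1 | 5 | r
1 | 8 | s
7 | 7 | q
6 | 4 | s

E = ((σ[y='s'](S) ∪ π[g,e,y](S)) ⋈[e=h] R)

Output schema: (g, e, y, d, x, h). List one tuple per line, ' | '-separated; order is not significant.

Row counts bottom-up:
  S → 4
  σ[y='s'](S) → 2
  S → 4
  π[g,e,y](S) → 4
  (σ[y='s'](S) ∪ π[g,e,y](S)) → 6
  R → 3
  ((σ[y='s'](S) ∪ π[g,e,y](S)) ⋈[e=h] R) → 2

== RESULT ==
g | e | y | d | x | h
6 | 4 | s | 6 | p | 4
6 | 4 | s | 6 | p | 4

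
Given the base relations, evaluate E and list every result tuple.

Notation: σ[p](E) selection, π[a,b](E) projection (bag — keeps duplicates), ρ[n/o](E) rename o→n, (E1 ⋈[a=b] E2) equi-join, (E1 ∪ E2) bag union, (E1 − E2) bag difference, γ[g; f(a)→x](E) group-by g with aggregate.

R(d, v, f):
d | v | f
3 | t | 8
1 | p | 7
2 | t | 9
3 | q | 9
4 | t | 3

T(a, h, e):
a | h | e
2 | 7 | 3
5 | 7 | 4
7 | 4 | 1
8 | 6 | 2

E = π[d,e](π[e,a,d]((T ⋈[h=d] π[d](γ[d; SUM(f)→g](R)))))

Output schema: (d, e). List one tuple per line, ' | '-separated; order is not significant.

Stepwise |·|:
  T → 4
  R → 5
  γ[d; SUM(f)→g](R) → 4
  π[d](γ[d; SUM(f)→g](R)) → 4
  (T ⋈[h=d] π[d](γ[d; SUM(f)→g](R))) → 1
  π[e,a,d]((T ⋈[h=d] π[d](γ[d; SUM(f)→g](R)))) → 1
  π[d,e](π[e,a,d]((T ⋈[h=d] π[d](γ[d; SUM(f)→g](R))))) → 1

== RESULT ==
d | e
4 | 1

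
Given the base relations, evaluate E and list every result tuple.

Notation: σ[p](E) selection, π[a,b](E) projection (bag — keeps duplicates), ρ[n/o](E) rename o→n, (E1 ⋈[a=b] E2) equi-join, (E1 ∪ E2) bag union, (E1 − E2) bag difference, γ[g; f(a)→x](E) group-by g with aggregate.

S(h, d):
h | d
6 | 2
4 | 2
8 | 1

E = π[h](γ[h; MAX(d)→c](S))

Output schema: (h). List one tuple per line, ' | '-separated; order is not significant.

Per-node cardinality:
  S → 3
  γ[h; MAX(d)→c](S) → 3
  π[h](γ[h; MAX(d)→c](S)) → 3

== RESULT ==
h
4
6
8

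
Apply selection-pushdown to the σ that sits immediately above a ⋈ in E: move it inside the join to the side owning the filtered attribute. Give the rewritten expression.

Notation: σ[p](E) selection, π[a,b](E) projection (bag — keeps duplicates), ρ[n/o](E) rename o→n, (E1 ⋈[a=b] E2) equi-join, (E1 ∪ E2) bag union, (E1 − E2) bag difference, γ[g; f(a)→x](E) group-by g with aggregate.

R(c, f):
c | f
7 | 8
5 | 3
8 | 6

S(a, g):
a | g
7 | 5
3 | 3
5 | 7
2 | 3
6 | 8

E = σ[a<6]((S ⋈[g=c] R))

σ filters on a, owned by the left side.
E' = (σ[a<6](S) ⋈[g=c] R)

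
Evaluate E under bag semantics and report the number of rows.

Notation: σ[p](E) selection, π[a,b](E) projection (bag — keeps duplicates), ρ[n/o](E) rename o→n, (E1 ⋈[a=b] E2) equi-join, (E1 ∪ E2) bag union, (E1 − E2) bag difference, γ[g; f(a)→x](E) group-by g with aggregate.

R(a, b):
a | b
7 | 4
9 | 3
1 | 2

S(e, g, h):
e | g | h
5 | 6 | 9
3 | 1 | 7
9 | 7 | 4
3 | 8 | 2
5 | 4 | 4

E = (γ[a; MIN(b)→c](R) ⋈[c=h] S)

Row counts bottom-up:
  R → 3
  γ[a; MIN(b)→c](R) → 3
  S → 5
  (γ[a; MIN(b)→c](R) ⋈[c=h] S) → 3

|E| = 3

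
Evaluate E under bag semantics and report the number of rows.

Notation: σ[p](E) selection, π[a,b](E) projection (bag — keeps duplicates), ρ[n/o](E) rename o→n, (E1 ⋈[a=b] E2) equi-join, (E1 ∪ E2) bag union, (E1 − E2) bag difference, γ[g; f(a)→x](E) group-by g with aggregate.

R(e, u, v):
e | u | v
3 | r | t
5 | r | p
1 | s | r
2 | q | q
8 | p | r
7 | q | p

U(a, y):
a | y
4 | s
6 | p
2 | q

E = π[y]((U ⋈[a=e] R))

Subexpression sizes:
  U → 3
  R → 6
  (U ⋈[a=e] R) → 1
  π[y]((U ⋈[a=e] R)) → 1

|E| = 1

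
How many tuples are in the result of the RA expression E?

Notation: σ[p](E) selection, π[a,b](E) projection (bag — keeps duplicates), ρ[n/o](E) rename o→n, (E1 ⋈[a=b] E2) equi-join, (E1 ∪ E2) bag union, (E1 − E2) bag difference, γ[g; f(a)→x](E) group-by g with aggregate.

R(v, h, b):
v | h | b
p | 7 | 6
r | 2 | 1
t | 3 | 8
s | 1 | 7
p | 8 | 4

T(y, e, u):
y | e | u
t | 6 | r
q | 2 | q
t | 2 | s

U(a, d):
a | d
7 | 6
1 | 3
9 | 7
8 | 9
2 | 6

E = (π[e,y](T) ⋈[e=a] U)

Stepwise |·|:
  T → 3
  π[e,y](T) → 3
  U → 5
  (π[e,y](T) ⋈[e=a] U) → 2

|E| = 2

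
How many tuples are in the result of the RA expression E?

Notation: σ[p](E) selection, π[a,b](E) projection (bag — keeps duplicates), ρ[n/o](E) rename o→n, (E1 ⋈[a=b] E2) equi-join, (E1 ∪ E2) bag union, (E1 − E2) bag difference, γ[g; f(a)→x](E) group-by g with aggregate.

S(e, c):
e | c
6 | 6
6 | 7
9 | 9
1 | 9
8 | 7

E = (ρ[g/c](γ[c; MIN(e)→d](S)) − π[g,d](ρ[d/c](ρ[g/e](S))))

Subexpression sizes:
  S → 5
  γ[c; MIN(e)→d](S) → 3
  ρ[g/c](γ[c; MIN(e)→d](S)) → 3
  S → 5
  ρ[g/e](S) → 5
  ρ[d/c](ρ[g/e](S)) → 5
  π[g,d](ρ[d/c](ρ[g/e](S))) → 5
  (ρ[g/c](γ[c; MIN(e)→d](S)) − π[g,d](ρ[d/c](ρ[g/e](S)))) → 2

|E| = 2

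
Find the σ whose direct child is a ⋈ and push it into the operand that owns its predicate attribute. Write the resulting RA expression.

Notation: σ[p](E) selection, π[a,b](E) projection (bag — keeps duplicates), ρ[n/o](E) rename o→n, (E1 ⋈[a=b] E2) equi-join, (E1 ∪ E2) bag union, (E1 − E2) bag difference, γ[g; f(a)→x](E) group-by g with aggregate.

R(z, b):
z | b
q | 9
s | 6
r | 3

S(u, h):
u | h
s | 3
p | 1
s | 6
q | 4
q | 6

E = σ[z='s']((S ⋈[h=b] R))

σ filters on z, owned by the right side.
E' = (S ⋈[h=b] σ[z='s'](R))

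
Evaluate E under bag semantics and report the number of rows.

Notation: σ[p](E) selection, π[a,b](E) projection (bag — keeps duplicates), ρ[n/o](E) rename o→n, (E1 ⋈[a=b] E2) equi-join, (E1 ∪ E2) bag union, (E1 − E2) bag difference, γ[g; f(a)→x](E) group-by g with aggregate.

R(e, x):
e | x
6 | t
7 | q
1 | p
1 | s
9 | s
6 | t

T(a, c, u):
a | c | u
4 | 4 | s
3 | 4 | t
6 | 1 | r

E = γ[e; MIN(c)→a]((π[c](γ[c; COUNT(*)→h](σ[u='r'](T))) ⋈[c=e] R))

Subexpression sizes:
  T → 3
  σ[u='r'](T) → 1
  γ[c; COUNT(*)→h](σ[u='r'](T)) → 1
  π[c](γ[c; COUNT(*)→h](σ[u='r'](T))) → 1
  R → 6
  (π[c](γ[c; COUNT(*)→h](σ[u='r'](T))) ⋈[c=e] R) → 2
  γ[e; MIN(c)→a]((π[c](γ[c; COUNT(*)→h](σ[u='r'](T))) ⋈[c=e] R)) → 1

|E| = 1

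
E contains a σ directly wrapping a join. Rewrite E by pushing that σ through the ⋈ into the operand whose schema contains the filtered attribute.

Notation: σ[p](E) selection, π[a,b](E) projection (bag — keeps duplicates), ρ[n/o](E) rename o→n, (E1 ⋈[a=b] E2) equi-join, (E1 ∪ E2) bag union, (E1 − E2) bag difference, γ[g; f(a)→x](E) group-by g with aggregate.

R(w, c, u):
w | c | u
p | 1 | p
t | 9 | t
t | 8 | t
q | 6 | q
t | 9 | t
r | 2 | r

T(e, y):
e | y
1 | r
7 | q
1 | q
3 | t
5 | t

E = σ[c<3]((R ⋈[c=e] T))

σ filters on c, owned by the left side.
E' = (σ[c<3](R) ⋈[c=e] T)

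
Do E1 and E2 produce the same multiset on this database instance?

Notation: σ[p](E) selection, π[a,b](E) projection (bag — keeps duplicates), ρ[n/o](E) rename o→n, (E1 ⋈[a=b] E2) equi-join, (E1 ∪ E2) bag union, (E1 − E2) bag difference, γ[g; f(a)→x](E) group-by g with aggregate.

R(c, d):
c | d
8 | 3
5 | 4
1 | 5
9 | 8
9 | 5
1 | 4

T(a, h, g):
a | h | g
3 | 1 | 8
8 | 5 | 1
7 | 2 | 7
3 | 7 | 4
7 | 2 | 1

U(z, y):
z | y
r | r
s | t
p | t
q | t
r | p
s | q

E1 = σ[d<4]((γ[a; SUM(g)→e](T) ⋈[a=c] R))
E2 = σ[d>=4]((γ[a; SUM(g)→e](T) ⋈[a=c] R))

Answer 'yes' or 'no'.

E1 subexpression sizes:
  T → 5
  γ[a; SUM(g)→e](T) → 3
  R → 6
  (γ[a; SUM(g)→e](T) ⋈[a=c] R) → 1
  σ[d<4]((γ[a; SUM(g)→e](T) ⋈[a=c] R)) → 1
E2 subexpression sizes:
  T → 5
  γ[a; SUM(g)→e](T) → 3
  R → 6
  (γ[a; SUM(g)→e](T) ⋈[a=c] R) → 1
  σ[d>=4]((γ[a; SUM(g)→e](T) ⋈[a=c] R)) → 0

E1 result:
a | e | c | d
8 | 1 | 8 | 3
E2 result:
a | e | c | d
(0 rows)
Witness: (8, 1, 8, 3) appears 1× in E1 but 0× in E2.

no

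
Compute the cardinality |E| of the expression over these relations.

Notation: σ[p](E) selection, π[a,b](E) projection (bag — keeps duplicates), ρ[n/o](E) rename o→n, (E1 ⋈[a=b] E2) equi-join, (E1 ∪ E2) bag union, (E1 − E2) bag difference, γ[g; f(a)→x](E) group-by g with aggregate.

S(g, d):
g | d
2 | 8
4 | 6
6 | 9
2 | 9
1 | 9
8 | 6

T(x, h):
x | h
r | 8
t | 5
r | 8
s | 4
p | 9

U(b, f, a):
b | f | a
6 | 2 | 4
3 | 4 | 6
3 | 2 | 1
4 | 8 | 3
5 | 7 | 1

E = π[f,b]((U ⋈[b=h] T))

Stepwise |·|:
  U → 5
  T → 5
  (U ⋈[b=h] T) → 2
  π[f,b]((U ⋈[b=h] T)) → 2

|E| = 2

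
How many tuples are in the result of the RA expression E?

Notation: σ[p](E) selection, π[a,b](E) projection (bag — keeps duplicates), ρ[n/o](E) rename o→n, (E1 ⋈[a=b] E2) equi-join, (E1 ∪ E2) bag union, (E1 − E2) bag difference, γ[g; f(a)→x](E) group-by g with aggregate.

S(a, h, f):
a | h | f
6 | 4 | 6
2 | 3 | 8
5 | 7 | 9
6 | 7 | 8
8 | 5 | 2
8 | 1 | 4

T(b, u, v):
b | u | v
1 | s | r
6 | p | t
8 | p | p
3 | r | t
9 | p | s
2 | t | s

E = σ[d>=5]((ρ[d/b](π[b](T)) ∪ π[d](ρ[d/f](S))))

Subexpression sizes:
  T → 6
  π[b](T) → 6
  ρ[d/b](π[b](T)) → 6
  S → 6
  ρ[d/f](S) → 6
  π[d](ρ[d/f](S)) → 6
  (ρ[d/b](π[b](T)) ∪ π[d](ρ[d/f](S))) → 12
  σ[d>=5]((ρ[d/b](π[b](T)) ∪ π[d](ρ[d/f](S)))) → 7

|E| = 7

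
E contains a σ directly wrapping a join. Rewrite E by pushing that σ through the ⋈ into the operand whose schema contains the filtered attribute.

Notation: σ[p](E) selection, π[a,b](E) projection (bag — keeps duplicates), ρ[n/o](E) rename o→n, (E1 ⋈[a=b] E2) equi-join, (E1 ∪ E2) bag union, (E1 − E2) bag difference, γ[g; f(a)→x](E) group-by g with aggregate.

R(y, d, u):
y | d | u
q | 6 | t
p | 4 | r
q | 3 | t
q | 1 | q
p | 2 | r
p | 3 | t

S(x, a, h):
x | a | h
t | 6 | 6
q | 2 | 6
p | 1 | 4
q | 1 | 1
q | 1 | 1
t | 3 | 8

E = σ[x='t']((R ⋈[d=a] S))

σ filters on x, owned by the right side.
E' = (R ⋈[d=a] σ[x='t'](S))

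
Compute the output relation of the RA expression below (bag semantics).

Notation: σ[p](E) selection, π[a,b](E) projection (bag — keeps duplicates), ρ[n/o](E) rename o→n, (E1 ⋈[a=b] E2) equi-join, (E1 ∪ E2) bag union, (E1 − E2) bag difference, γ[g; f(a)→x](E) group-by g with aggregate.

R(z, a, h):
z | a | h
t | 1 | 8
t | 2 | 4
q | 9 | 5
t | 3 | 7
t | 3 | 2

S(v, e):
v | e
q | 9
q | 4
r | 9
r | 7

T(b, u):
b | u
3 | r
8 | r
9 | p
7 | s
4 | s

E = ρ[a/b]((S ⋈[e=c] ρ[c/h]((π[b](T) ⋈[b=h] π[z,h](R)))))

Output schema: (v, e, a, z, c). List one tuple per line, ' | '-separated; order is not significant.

Per-node cardinality:
  S → 4
  T → 5
  π[b](T) → 5
  R → 5
  π[z,h](R) → 5
  (π[b](T) ⋈[b=h] π[z,h](R)) → 3
  ρ[c/h]((π[b](T) ⋈[b=h] π[z,h](R))) → 3
  (S ⋈[e=c] ρ[c/h]((π[b](T) ⋈[b=h] π[z,h](R)))) → 2
  ρ[a/b]((S ⋈[e=c] ρ[c/h]((π[b](T) ⋈[b=h] π[z,h](R))))) → 2

== RESULT ==
v | e | a | z | c
q | 4 | 4 | t | 4
r | 7 | 7 | t | 7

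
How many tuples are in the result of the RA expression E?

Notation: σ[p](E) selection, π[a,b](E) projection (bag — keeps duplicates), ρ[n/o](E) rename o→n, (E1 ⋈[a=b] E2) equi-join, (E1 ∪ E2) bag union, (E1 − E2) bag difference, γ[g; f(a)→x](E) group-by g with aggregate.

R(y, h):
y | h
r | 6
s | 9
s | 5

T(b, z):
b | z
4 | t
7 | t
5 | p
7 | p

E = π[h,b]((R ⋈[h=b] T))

Row counts bottom-up:
  R → 3
  T → 4
  (R ⋈[h=b] T) → 1
  π[h,b]((R ⋈[h=b] T)) → 1

|E| = 1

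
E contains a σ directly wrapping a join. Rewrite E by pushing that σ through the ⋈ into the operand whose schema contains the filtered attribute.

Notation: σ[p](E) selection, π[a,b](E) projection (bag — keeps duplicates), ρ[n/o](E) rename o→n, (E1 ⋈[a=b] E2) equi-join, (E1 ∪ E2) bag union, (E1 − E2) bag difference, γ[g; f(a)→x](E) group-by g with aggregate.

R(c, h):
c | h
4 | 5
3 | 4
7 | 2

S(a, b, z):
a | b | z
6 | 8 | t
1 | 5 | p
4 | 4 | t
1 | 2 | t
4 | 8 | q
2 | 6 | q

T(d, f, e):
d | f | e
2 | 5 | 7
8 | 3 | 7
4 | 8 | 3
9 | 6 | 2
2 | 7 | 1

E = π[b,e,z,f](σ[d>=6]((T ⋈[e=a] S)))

σ filters on d, owned by the left side.
E' = π[b,e,z,f]((σ[d>=6](T) ⋈[e=a] S))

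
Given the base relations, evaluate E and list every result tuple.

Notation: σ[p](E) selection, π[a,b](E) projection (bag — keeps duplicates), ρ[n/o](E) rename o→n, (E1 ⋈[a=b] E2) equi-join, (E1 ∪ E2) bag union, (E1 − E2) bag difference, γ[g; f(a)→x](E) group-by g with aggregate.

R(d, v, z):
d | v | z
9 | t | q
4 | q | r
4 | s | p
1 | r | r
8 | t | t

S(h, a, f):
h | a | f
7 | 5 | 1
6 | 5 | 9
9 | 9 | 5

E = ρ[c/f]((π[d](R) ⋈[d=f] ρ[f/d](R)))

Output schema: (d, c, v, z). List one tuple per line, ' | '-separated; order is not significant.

Subexpression sizes:
  R → 5
  π[d](R) → 5
  R → 5
  ρ[f/d](R) → 5
  (π[d](R) ⋈[d=f] ρ[f/d](R)) → 7
  ρ[c/f]((π[d](R) ⋈[d=f] ρ[f/d](R))) → 7

== RESULT ==
d | c | v | z
1 | 1 | r | r
4 | 4 | q | r
4 | 4 | q | r
4 | 4 | s | p
4 | 4 | s | p
8 | 8 | t | t
9 | 9 | t | q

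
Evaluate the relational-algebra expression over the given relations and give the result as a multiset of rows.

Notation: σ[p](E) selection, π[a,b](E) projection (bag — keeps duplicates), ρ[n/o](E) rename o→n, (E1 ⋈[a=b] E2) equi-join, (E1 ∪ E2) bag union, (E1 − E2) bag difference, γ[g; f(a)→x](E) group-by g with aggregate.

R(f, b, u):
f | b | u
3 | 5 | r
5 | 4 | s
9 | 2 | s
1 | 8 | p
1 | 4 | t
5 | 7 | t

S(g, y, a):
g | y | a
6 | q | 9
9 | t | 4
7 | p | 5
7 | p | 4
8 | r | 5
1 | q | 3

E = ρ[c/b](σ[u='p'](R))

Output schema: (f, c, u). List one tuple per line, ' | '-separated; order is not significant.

Per-node cardinality:
  R → 6
  σ[u='p'](R) → 1
  ρ[c/b](σ[u='p'](R)) → 1

== RESULT ==
f | c | u
1 | 8 | p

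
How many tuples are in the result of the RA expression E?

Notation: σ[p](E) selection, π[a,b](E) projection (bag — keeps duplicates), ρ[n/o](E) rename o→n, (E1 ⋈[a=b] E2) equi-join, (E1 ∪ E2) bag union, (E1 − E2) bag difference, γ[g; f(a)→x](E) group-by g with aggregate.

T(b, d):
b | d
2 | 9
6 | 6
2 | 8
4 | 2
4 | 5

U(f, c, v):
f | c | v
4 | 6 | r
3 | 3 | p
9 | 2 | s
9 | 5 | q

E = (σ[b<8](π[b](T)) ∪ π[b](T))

Row counts bottom-up:
  T → 5
  π[b](T) → 5
  σ[b<8](π[b](T)) → 5
  T → 5
  π[b](T) → 5
  (σ[b<8](π[b](T)) ∪ π[b](T)) → 10

|E| = 10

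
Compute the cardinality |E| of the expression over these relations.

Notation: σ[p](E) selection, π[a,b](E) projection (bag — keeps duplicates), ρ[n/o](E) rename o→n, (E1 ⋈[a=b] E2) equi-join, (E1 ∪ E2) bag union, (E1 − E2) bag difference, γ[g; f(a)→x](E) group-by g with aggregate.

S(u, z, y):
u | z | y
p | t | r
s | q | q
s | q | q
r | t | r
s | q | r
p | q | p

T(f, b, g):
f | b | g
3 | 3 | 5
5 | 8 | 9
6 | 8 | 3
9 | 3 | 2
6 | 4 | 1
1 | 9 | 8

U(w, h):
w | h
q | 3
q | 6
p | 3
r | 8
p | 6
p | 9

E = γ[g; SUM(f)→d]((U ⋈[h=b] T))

Subexpression sizes:
  U → 6
  T → 6
  (U ⋈[h=b] T) → 7
  γ[g; SUM(f)→d]((U ⋈[h=b] T)) → 5

|E| = 5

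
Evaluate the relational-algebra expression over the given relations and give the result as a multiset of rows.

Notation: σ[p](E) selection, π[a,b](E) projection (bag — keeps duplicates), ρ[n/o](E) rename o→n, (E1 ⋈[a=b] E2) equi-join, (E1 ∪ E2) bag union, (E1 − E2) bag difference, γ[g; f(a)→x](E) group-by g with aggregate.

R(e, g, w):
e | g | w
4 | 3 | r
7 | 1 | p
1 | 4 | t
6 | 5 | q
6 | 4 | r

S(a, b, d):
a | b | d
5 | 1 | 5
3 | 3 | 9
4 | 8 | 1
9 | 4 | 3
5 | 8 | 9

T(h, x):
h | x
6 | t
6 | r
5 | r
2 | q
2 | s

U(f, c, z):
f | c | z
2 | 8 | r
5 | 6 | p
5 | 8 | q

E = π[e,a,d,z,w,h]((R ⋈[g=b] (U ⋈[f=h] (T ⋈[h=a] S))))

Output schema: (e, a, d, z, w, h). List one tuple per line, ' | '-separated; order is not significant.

Stepwise |·|:
  R → 5
  U → 3
  T → 5
  S → 5
  (T ⋈[h=a] S) → 2
  (U ⋈[f=h] (T ⋈[h=a] S)) → 4
  (R ⋈[g=b] (U ⋈[f=h] (T ⋈[h=a] S))) → 2
  π[e,a,d,z,w,h]((R ⋈[g=b] (U ⋈[f=h] (T ⋈[h=a] S)))) → 2

== RESULT ==
e | a | d | z | w | h
7 | 5 | 5 | p | p | 5
7 | 5 | 5 | q | p | 5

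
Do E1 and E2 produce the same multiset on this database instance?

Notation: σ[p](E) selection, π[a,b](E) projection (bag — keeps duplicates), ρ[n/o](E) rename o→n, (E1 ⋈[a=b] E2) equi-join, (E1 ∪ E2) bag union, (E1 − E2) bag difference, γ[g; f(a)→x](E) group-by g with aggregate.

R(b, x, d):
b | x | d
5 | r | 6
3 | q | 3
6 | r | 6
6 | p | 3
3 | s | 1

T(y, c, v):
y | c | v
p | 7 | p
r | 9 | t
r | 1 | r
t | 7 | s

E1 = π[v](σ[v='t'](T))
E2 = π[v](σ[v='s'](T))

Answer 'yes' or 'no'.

E1 stepwise |·|:
  T → 4
  σ[v='t'](T) → 1
  π[v](σ[v='t'](T)) → 1
E2 stepwise |·|:
  T → 4
  σ[v='s'](T) → 1
  π[v](σ[v='s'](T)) → 1

E1 result:
v
t
E2 result:
v
s
Witness: ('t',) appears 1× in E1 but 0× in E2.

no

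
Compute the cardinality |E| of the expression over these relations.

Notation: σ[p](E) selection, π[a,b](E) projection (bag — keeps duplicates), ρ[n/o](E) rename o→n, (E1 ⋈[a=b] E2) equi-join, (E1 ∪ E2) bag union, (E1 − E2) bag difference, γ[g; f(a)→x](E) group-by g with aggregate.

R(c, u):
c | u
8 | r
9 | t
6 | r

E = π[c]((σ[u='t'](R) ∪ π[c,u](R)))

Subexpression sizes:
  R → 3
  σ[u='t'](R) → 1
  R → 3
  π[c,u](R) → 3
  (σ[u='t'](R) ∪ π[c,u](R)) → 4
  π[c]((σ[u='t'](R) ∪ π[c,u](R))) → 4

|E| = 4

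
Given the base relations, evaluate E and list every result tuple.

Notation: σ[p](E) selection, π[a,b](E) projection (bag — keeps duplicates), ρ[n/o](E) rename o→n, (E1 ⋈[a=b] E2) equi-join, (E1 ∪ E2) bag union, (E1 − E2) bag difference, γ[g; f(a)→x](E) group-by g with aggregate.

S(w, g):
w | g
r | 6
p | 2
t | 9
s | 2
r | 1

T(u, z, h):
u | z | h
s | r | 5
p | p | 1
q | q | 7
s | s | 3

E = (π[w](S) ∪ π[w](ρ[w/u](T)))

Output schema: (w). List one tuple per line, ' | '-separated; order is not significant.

Per-node cardinality:
  S → 5
  π[w](S) → 5
  T → 4
  ρ[w/u](T) → 4
  π[w](ρ[w/u](T)) → 4
  (π[w](S) ∪ π[w](ρ[w/u](T))) → 9

== RESULT ==
w
p
p
q
r
r
s
s
s
t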